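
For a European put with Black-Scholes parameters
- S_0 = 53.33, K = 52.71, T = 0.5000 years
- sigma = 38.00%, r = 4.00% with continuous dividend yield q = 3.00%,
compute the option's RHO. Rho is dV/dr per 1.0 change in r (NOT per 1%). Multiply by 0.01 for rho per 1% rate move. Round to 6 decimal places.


d1 = 0.1964783045; d2 = -0.0722222724
phi(d1) = 0.3913157910; exp(-qT) = 0.9851119396; exp(-rT) = 0.9801986733
N(-d2) = 0.5287874897
Rho = -K*T*exp(-rT)*N(-d2) = -52.7100 * 0.5000 * 0.9801986733 * 0.5287874897 = -13.660239

Answer: Rho = -13.660239


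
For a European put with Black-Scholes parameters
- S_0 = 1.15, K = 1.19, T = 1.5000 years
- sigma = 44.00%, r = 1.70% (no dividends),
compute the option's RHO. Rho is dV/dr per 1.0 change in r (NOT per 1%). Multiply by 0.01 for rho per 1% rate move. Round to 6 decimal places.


Answer: Rho = -1.065606

Derivation:
d1 = 0.2533155317; d2 = -0.2855722117
phi(d1) = 0.3863456235; exp(-qT) = 1.0000000000; exp(-rT) = 0.9748223790
N(-d2) = 0.6123971053
Rho = -K*T*exp(-rT)*N(-d2) = -1.1900 * 1.5000 * 0.9748223790 * 0.6123971053 = -1.065606


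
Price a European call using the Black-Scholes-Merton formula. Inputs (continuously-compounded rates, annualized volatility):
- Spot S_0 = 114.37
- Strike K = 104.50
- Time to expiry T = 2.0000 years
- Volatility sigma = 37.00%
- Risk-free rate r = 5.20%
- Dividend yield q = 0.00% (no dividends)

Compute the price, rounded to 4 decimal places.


d1 = (ln(S/K) + (r - q + 0.5*sigma^2) * T) / (sigma * sqrt(T)) = 0.63286389
d2 = d1 - sigma * sqrt(T) = 0.10960487
exp(-rT) = 0.90122530; exp(-qT) = 1.00000000
C = S_0 * exp(-qT) * N(d1) - K * exp(-rT) * N(d2)
N(d1) = 0.73658873; N(d2) = 0.54363862
C = 114.3700 * 1.00000000 * 0.73658873 - 104.5000 * 0.90122530 * 0.54363862 = 33.0448

Answer: Price = 33.0448


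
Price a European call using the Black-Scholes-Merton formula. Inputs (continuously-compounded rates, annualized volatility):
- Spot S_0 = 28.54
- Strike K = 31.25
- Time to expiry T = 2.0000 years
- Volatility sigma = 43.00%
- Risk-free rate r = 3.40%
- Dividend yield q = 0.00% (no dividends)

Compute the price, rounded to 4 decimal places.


Answer: Price = 6.5738

Derivation:
d1 = (ln(S/K) + (r - q + 0.5*sigma^2) * T) / (sigma * sqrt(T)) = 0.26670627
d2 = d1 - sigma * sqrt(T) = -0.34140557
exp(-rT) = 0.93426047; exp(-qT) = 1.00000000
C = S_0 * exp(-qT) * N(d1) - K * exp(-rT) * N(d2)
N(d1) = 0.60515234; N(d2) = 0.36639914
C = 28.5400 * 1.00000000 * 0.60515234 - 31.2500 * 0.93426047 * 0.36639914 = 6.5738


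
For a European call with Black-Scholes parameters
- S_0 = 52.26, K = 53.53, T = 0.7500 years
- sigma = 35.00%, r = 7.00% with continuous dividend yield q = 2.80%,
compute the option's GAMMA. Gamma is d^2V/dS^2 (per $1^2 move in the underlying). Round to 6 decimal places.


Answer: Gamma = 0.024281

Derivation:
d1 = 0.1762617898; d2 = -0.1268471015
phi(d1) = 0.3927929532; exp(-qT) = 0.9792189646; exp(-rT) = 0.9488543211
Gamma = exp(-qT) * phi(d1) / (S * sigma * sqrt(T)) = 0.9792189646 * 0.3927929532 / (52.2600 * 0.3500 * 0.8660254038) = 0.024281


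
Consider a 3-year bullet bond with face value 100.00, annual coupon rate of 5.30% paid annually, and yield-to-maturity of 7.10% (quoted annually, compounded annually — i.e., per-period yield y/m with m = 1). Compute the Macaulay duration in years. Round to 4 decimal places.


Coupon per period c = face * coupon_rate / m = 5.300000
Periods per year m = 1; per-period yield y/m = 0.071000
Number of cashflows N = 3
Cashflows (t years, CF_t, discount factor 1/(1+y/m)^(m*t), PV):
  t = 1.0000: CF_t = 5.300000, DF = 0.933707, PV = 4.948646
  t = 2.0000: CF_t = 5.300000, DF = 0.871808, PV = 4.620585
  t = 3.0000: CF_t = 105.300000, DF = 0.814013, PV = 85.715618
Price P = sum_t PV_t = 95.284848
Macaulay numerator sum_t t * PV_t:
  t * PV_t at t = 1.0000: 4.948646
  t * PV_t at t = 2.0000: 9.241169
  t * PV_t at t = 3.0000: 257.146853
Macaulay duration D = (sum_t t * PV_t) / P = 271.336668 / 95.284848 = 2.847637

Answer: Macaulay duration = 2.8476 years


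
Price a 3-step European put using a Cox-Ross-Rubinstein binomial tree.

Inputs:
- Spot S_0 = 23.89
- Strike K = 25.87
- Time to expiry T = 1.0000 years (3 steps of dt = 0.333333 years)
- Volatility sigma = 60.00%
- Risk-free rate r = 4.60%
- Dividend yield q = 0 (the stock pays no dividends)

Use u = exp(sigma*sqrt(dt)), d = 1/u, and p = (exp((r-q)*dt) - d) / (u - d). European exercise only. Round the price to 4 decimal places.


Answer: Price = V(0,0) = 6.5484

Derivation:
dt = T/N = 0.333333
u = exp(sigma*sqrt(dt)) = 1.413982; d = 1/u = 0.707222
p = (exp((r-q)*dt) - d) / (u - d) = 0.436116
Discount per step: exp(-r*dt) = 0.984784
Stock lattice S(k, i) with i counting down-moves:
  k=0: S(0,0) = 23.8900
  k=1: S(1,0) = 33.7800; S(1,1) = 16.8955
  k=2: S(2,0) = 47.7644; S(2,1) = 23.8900; S(2,2) = 11.9489
  k=3: S(3,0) = 67.5380; S(3,1) = 33.7800; S(3,2) = 16.8955; S(3,3) = 8.4505
Terminal payoffs V(N, i) = max(K - S_T, 0):
  V(3,0) = 0.000000; V(3,1) = 0.000000; V(3,2) = 8.974458; V(3,3) = 17.419467
Backward induction: V(k, i) = exp(-r*dt) * [p * V(k+1, i) + (1-p) * V(k+1, i+1)].
  V(2,0) = exp(-r*dt) * [p*0.000000 + (1-p)*0.000000] = 0.000000
  V(2,1) = exp(-r*dt) * [p*0.000000 + (1-p)*8.974458] = 4.983553
  V(2,2) = exp(-r*dt) * [p*8.974458 + (1-p)*17.419467] = 13.527447
  V(1,0) = exp(-r*dt) * [p*0.000000 + (1-p)*4.983553] = 2.767387
  V(1,1) = exp(-r*dt) * [p*4.983553 + (1-p)*13.527447] = 9.652181
  V(0,0) = exp(-r*dt) * [p*2.767387 + (1-p)*9.652181] = 6.548432


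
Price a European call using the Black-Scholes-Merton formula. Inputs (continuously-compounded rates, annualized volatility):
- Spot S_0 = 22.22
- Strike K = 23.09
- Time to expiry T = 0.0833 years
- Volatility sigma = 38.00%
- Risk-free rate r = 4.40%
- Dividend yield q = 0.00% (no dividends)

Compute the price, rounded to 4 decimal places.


Answer: Price = 0.6453

Derivation:
d1 = (ln(S/K) + (r - q + 0.5*sigma^2) * T) / (sigma * sqrt(T)) = -0.26193281
d2 = d1 - sigma * sqrt(T) = -0.37160742
exp(-rT) = 0.99634151; exp(-qT) = 1.00000000
C = S_0 * exp(-qT) * N(d1) - K * exp(-rT) * N(d2)
N(d1) = 0.39668662; N(d2) = 0.35509258
C = 22.2200 * 1.00000000 * 0.39668662 - 23.0900 * 0.99634151 * 0.35509258 = 0.6453


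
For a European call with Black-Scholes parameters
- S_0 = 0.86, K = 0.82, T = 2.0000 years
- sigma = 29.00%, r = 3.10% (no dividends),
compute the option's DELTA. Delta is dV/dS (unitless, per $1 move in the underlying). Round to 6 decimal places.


Answer: Delta = 0.681668

Derivation:
d1 = 0.4723669557; d2 = 0.0622450226
phi(d1) = 0.3568271445; exp(-qT) = 1.0000000000; exp(-rT) = 0.9398828868
N(d1) = 0.6816675568
Delta = exp(-qT) * N(d1) = 1.0000000000 * 0.6816675568 = 0.681668


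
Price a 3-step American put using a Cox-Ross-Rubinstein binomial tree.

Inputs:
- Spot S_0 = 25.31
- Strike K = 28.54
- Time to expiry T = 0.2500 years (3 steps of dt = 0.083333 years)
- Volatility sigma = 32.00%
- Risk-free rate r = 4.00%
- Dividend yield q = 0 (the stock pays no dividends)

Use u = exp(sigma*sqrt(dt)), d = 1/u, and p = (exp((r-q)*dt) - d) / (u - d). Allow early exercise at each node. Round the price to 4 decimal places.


Answer: Price = V(0,0) = 3.6476

Derivation:
dt = T/N = 0.083333
u = exp(sigma*sqrt(dt)) = 1.096777; d = 1/u = 0.911762
p = (exp((r-q)*dt) - d) / (u - d) = 0.494969
Discount per step: exp(-r*dt) = 0.996672
Stock lattice S(k, i) with i counting down-moves:
  k=0: S(0,0) = 25.3100
  k=1: S(1,0) = 27.7594; S(1,1) = 23.0767
  k=2: S(2,0) = 30.4459; S(2,1) = 25.3100; S(2,2) = 21.0405
  k=3: S(3,0) = 33.3924; S(3,1) = 27.7594; S(3,2) = 23.0767; S(3,3) = 19.1839
Terminal payoffs V(N, i) = max(K - S_T, 0):
  V(3,0) = 0.000000; V(3,1) = 0.780570; V(3,2) = 5.463298; V(3,3) = 9.356099
Backward induction: V(k, i) = exp(-r*dt) * [p * V(k+1, i) + (1-p) * V(k+1, i+1)]; then take max(V_cont, immediate exercise) for American.
  V(2,0) = exp(-r*dt) * [p*0.000000 + (1-p)*0.780570] = 0.392900; exercise = 0.000000; V(2,0) = max -> 0.392900
  V(2,1) = exp(-r*dt) * [p*0.780570 + (1-p)*5.463298] = 3.135025; exercise = 3.230000; V(2,1) = max -> 3.230000
  V(2,2) = exp(-r*dt) * [p*5.463298 + (1-p)*9.356099] = 7.404560; exercise = 7.499535; V(2,2) = max -> 7.499535
  V(1,0) = exp(-r*dt) * [p*0.392900 + (1-p)*3.230000] = 1.819648; exercise = 0.780570; V(1,0) = max -> 1.819648
  V(1,1) = exp(-r*dt) * [p*3.230000 + (1-p)*7.499535] = 5.368323; exercise = 5.463298; V(1,1) = max -> 5.463298
  V(0,0) = exp(-r*dt) * [p*1.819648 + (1-p)*5.463298] = 3.647625; exercise = 3.230000; V(0,0) = max -> 3.647625


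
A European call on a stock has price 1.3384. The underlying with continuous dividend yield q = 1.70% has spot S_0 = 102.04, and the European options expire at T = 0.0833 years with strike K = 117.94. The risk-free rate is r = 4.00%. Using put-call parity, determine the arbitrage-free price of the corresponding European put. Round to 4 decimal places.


Answer: Put price = 16.9905

Derivation:
Put-call parity: C - P = S_0 * exp(-qT) - K * exp(-rT).
S_0 * exp(-qT) = 102.0400 * 0.99858490 = 101.89560342
K * exp(-rT) = 117.9400 * 0.99667354 = 117.54767789
P = C - S*exp(-qT) + K*exp(-rT)
P = 1.3384 - 101.89560342 + 117.54767789 = 16.9905


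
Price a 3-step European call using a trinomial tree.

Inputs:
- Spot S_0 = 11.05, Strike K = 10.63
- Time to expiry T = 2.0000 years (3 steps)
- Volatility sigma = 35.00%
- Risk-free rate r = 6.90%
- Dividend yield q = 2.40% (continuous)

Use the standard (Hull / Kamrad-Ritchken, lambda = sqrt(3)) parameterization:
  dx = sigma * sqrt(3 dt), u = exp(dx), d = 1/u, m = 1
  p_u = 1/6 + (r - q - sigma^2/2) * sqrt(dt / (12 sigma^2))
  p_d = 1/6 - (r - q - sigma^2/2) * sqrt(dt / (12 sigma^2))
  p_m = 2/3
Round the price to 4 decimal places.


dt = T/N = 0.666667; dx = sigma*sqrt(3*dt) = 0.494975
u = exp(dx) = 1.640457; d = 1/u = 0.609586
p_u = 0.155723, p_m = 0.666667, p_d = 0.177610
Discount per step: exp(-r*dt) = 0.955042
Stock lattice S(k, j) with j the centered position index:
  k=0: S(0,+0) = 11.0500
  k=1: S(1,-1) = 6.7359; S(1,+0) = 11.0500; S(1,+1) = 18.1270
  k=2: S(2,-2) = 4.1061; S(2,-1) = 6.7359; S(2,+0) = 11.0500; S(2,+1) = 18.1270; S(2,+2) = 29.7366
  k=3: S(3,-3) = 2.5030; S(3,-2) = 4.1061; S(3,-1) = 6.7359; S(3,+0) = 11.0500; S(3,+1) = 18.1270; S(3,+2) = 29.7366; S(3,+3) = 48.7817
Terminal payoffs V(N, j) = max(S_T - K, 0):
  V(3,-3) = 0.000000; V(3,-2) = 0.000000; V(3,-1) = 0.000000; V(3,+0) = 0.420000; V(3,+1) = 7.497048; V(3,+2) = 19.106639; V(3,+3) = 38.151672
Backward induction: V(k, j) = exp(-r*dt) * [p_u * V(k+1, j+1) + p_m * V(k+1, j) + p_d * V(k+1, j-1)]
  V(2,-2) = exp(-r*dt) * [p_u*0.000000 + p_m*0.000000 + p_d*0.000000] = 0.000000
  V(2,-1) = exp(-r*dt) * [p_u*0.420000 + p_m*0.000000 + p_d*0.000000] = 0.062463
  V(2,+0) = exp(-r*dt) * [p_u*7.497048 + p_m*0.420000 + p_d*0.000000] = 1.382390
  V(2,+1) = exp(-r*dt) * [p_u*19.106639 + p_m*7.497048 + p_d*0.420000] = 7.686157
  V(2,+2) = exp(-r*dt) * [p_u*38.151672 + p_m*19.106639 + p_d*7.497048] = 19.110787
  V(1,-1) = exp(-r*dt) * [p_u*1.382390 + p_m*0.062463 + p_d*0.000000] = 0.245362
  V(1,+0) = exp(-r*dt) * [p_u*7.686157 + p_m*1.382390 + p_d*0.062463] = 2.033859
  V(1,+1) = exp(-r*dt) * [p_u*19.110787 + p_m*7.686157 + p_d*1.382390] = 7.970423
  V(0,+0) = exp(-r*dt) * [p_u*7.970423 + p_m*2.033859 + p_d*0.245362] = 2.521947

Answer: Price = V(0,0) = 2.5219


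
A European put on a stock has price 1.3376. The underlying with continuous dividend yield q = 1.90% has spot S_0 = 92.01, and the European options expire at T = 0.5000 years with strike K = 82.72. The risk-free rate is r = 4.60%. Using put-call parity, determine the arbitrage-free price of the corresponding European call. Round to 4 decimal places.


Put-call parity: C - P = S_0 * exp(-qT) - K * exp(-rT).
S_0 * exp(-qT) = 92.0100 * 0.99054498 = 91.14004383
K * exp(-rT) = 82.7200 * 0.97726248 = 80.83915266
C = P + S*exp(-qT) - K*exp(-rT)
C = 1.3376 + 91.14004383 - 80.83915266 = 11.6385

Answer: Call price = 11.6385


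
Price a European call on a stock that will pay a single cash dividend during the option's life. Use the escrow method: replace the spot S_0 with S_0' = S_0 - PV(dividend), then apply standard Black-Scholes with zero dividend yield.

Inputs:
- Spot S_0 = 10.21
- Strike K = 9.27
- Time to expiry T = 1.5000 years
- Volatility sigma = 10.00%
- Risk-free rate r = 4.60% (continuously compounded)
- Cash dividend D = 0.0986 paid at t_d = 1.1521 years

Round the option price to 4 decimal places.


PV(D) = D * exp(-r * t_d) = 0.0986 * 0.94838324 = 0.09351059
S_0' = S_0 - PV(D) = 10.2100 - 0.09351059 = 10.11648941
d1 = (ln(S_0'/K) + (r + sigma^2/2)*T) / (sigma*sqrt(T)) = 1.33810177
d2 = d1 - sigma*sqrt(T) = 1.21562728
exp(-rT) = 0.93332668
N(d1) = 0.90956837; N(d2) = 0.88793653
C = S_0' * N(d1) - K * exp(-rT) * N(d2) = 10.11648941 * 0.90956837 - 9.2700 * 0.93332668 * 0.88793653 = 1.5193

Answer: Price = 1.5193


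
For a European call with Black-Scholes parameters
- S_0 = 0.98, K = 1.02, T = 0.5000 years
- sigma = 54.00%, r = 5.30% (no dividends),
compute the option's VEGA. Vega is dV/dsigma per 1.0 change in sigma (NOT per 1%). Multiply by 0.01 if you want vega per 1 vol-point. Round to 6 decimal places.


d1 = 0.1555495210; d2 = -0.2262881409
phi(d1) = 0.3941450225; exp(-qT) = 1.0000000000; exp(-rT) = 0.9738480438
Vega = S * exp(-qT) * phi(d1) * sqrt(T) = 0.9800 * 1.0000000000 * 0.3941450225 * 0.7071067812 = 0.273129

Answer: Vega = 0.273129


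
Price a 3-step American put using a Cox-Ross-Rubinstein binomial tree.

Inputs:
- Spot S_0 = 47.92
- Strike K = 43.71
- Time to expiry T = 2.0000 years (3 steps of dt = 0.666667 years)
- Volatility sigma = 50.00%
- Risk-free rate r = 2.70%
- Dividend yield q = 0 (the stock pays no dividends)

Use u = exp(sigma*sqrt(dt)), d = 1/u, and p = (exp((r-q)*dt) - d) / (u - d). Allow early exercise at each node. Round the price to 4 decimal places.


Answer: Price = V(0,0) = 10.4565

Derivation:
dt = T/N = 0.666667
u = exp(sigma*sqrt(dt)) = 1.504181; d = 1/u = 0.664814
p = (exp((r-q)*dt) - d) / (u - d) = 0.420971
Discount per step: exp(-r*dt) = 0.982161
Stock lattice S(k, i) with i counting down-moves:
  k=0: S(0,0) = 47.9200
  k=1: S(1,0) = 72.0803; S(1,1) = 31.8579
  k=2: S(2,0) = 108.4218; S(2,1) = 47.9200; S(2,2) = 21.1796
  k=3: S(3,0) = 163.0860; S(3,1) = 72.0803; S(3,2) = 31.8579; S(3,3) = 14.0805
Terminal payoffs V(N, i) = max(K - S_T, 0):
  V(3,0) = 0.000000; V(3,1) = 0.000000; V(3,2) = 11.852123; V(3,3) = 29.629539
Backward induction: V(k, i) = exp(-r*dt) * [p * V(k+1, i) + (1-p) * V(k+1, i+1)]; then take max(V_cont, immediate exercise) for American.
  V(2,0) = exp(-r*dt) * [p*0.000000 + (1-p)*0.000000] = 0.000000; exercise = 0.000000; V(2,0) = max -> 0.000000
  V(2,1) = exp(-r*dt) * [p*0.000000 + (1-p)*11.852123] = 6.740298; exercise = 0.000000; V(2,1) = max -> 6.740298
  V(2,2) = exp(-r*dt) * [p*11.852123 + (1-p)*29.629539] = 21.750703; exercise = 22.530444; V(2,2) = max -> 22.530444
  V(1,0) = exp(-r*dt) * [p*0.000000 + (1-p)*6.740298] = 3.833205; exercise = 0.000000; V(1,0) = max -> 3.833205
  V(1,1) = exp(-r*dt) * [p*6.740298 + (1-p)*22.530444] = 15.599908; exercise = 11.852123; V(1,1) = max -> 15.599908
  V(0,0) = exp(-r*dt) * [p*3.833205 + (1-p)*15.599908] = 10.456543; exercise = 0.000000; V(0,0) = max -> 10.456543


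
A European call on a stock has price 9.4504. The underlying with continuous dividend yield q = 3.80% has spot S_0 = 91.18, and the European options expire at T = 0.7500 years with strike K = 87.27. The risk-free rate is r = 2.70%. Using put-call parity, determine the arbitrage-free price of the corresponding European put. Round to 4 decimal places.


Put-call parity: C - P = S_0 * exp(-qT) - K * exp(-rT).
S_0 * exp(-qT) = 91.1800 * 0.97190229 = 88.61805118
K * exp(-rT) = 87.2700 * 0.97995365 = 85.52055541
P = C - S*exp(-qT) + K*exp(-rT)
P = 9.4504 - 88.61805118 + 85.52055541 = 6.3529

Answer: Put price = 6.3529


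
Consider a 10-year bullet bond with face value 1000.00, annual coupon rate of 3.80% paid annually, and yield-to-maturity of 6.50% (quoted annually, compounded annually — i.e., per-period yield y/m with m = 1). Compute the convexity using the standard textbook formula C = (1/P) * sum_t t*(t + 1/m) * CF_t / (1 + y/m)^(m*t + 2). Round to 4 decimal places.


Answer: Convexity = 75.4382

Derivation:
Coupon per period c = face * coupon_rate / m = 38.000000
Periods per year m = 1; per-period yield y/m = 0.065000
Number of cashflows N = 10
Cashflows (t years, CF_t, discount factor 1/(1+y/m)^(m*t), PV):
  t = 1.0000: CF_t = 38.000000, DF = 0.938967, PV = 35.680751
  t = 2.0000: CF_t = 38.000000, DF = 0.881659, PV = 33.503053
  t = 3.0000: CF_t = 38.000000, DF = 0.827849, PV = 31.458265
  t = 4.0000: CF_t = 38.000000, DF = 0.777323, PV = 29.538277
  t = 5.0000: CF_t = 38.000000, DF = 0.729881, PV = 27.735472
  t = 6.0000: CF_t = 38.000000, DF = 0.685334, PV = 26.042697
  t = 7.0000: CF_t = 38.000000, DF = 0.643506, PV = 24.453236
  t = 8.0000: CF_t = 38.000000, DF = 0.604231, PV = 22.960785
  t = 9.0000: CF_t = 38.000000, DF = 0.567353, PV = 21.559423
  t = 10.0000: CF_t = 1038.000000, DF = 0.532726, PV = 552.969625
Price P = sum_t PV_t = 805.901584
Convexity numerator sum_t t*(t + 1/m) * CF_t / (1+y/m)^(m*t + 2):
  t = 1.0000: term = 62.916531
  t = 2.0000: term = 177.229665
  t = 3.0000: term = 332.825661
  t = 4.0000: term = 520.853930
  t = 5.0000: term = 733.597085
  t = 6.0000: term = 964.352975
  t = 7.0000: term = 1207.327669
  t = 8.0000: term = 1457.538433
  t = 9.0000: term = 1710.725861
  t = 10.0000: term = 53628.388314
Convexity = (1/P) * sum = 60795.756125 / 805.901584 = 75.438189


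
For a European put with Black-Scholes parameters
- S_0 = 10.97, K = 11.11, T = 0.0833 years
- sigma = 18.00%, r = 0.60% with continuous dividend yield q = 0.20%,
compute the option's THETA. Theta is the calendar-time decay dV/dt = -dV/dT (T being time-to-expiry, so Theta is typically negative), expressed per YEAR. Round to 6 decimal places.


Answer: Theta = -1.306798

Derivation:
d1 = -0.2117118372; d2 = -0.2636629681
phi(d1) = 0.3901010448; exp(-qT) = 0.9998334139; exp(-rT) = 0.9995003249
Theta = -S*exp(-qT)*phi(d1)*sigma/(2*sqrt(T)) + r*K*exp(-rT)*N(-d2) - q*S*exp(-qT)*N(-d1)
N(-d1) = 0.5838340737; N(-d2) = 0.6039801834; sqrt(T) = 0.2886173938
Term 1 = -10.9700 * 0.9998334139 * 0.3901010448 * 0.1800 / (2 * 0.2886173938) = -1.3342321347
Term 2 = 0.0060 * 11.1100 * 0.9995003249 * 0.6039801834 = 0.0402412014
Term 3 = -0.0020 * 10.9700 * 0.9998334139 * 0.5838340737 = -0.0128071857
Theta = -1.3342321347 + (0.0402412014) + (-0.0128071857) = -1.306798


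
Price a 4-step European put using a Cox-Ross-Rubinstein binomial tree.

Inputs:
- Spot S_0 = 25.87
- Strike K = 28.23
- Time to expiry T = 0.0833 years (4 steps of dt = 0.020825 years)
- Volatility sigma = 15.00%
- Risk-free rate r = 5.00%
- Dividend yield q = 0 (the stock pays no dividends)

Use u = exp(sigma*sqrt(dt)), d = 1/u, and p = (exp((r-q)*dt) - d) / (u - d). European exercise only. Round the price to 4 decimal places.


Answer: Price = V(0,0) = 2.2427

Derivation:
dt = T/N = 0.020825
u = exp(sigma*sqrt(dt)) = 1.021882; d = 1/u = 0.978586
p = (exp((r-q)*dt) - d) / (u - d) = 0.518651
Discount per step: exp(-r*dt) = 0.998959
Stock lattice S(k, i) with i counting down-moves:
  k=0: S(0,0) = 25.8700
  k=1: S(1,0) = 26.4361; S(1,1) = 25.3160
  k=2: S(2,0) = 27.0146; S(2,1) = 25.8700; S(2,2) = 24.7739
  k=3: S(3,0) = 27.6057; S(3,1) = 26.4361; S(3,2) = 25.3160; S(3,3) = 24.2434
  k=4: S(4,0) = 28.2098; S(4,1) = 27.0146; S(4,2) = 25.8700; S(4,3) = 24.7739; S(4,4) = 23.7243
Terminal payoffs V(N, i) = max(K - S_T, 0):
  V(4,0) = 0.020206; V(4,1) = 1.215423; V(4,2) = 2.360000; V(4,3) = 3.456082; V(4,4) = 4.505725
Backward induction: V(k, i) = exp(-r*dt) * [p * V(k+1, i) + (1-p) * V(k+1, i+1)].
  V(3,0) = exp(-r*dt) * [p*0.020206 + (1-p)*1.215423] = 0.594903
  V(3,1) = exp(-r*dt) * [p*1.215423 + (1-p)*2.360000] = 1.764526
  V(3,2) = exp(-r*dt) * [p*2.360000 + (1-p)*3.456082] = 2.884593
  V(3,3) = exp(-r*dt) * [p*3.456082 + (1-p)*4.505725] = 3.957205
  V(2,0) = exp(-r*dt) * [p*0.594903 + (1-p)*1.764526] = 1.156695
  V(2,1) = exp(-r*dt) * [p*1.764526 + (1-p)*2.884593] = 2.301272
  V(2,2) = exp(-r*dt) * [p*2.884593 + (1-p)*3.957205] = 3.397355
  V(1,0) = exp(-r*dt) * [p*1.156695 + (1-p)*2.301272] = 1.705859
  V(1,1) = exp(-r*dt) * [p*2.301272 + (1-p)*3.397355] = 2.825927
  V(0,0) = exp(-r*dt) * [p*1.705859 + (1-p)*2.825927] = 2.242667


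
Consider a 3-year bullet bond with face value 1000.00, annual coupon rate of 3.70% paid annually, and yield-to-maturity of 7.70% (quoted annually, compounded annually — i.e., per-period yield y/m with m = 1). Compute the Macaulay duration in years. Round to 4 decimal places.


Coupon per period c = face * coupon_rate / m = 37.000000
Periods per year m = 1; per-period yield y/m = 0.077000
Number of cashflows N = 3
Cashflows (t years, CF_t, discount factor 1/(1+y/m)^(m*t), PV):
  t = 1.0000: CF_t = 37.000000, DF = 0.928505, PV = 34.354689
  t = 2.0000: CF_t = 37.000000, DF = 0.862122, PV = 31.898504
  t = 3.0000: CF_t = 1037.000000, DF = 0.800484, PV = 830.102356
Price P = sum_t PV_t = 896.355549
Macaulay numerator sum_t t * PV_t:
  t * PV_t at t = 1.0000: 34.354689
  t * PV_t at t = 2.0000: 63.797008
  t * PV_t at t = 3.0000: 2490.307068
Macaulay duration D = (sum_t t * PV_t) / P = 2588.458765 / 896.355549 = 2.887759

Answer: Macaulay duration = 2.8878 years


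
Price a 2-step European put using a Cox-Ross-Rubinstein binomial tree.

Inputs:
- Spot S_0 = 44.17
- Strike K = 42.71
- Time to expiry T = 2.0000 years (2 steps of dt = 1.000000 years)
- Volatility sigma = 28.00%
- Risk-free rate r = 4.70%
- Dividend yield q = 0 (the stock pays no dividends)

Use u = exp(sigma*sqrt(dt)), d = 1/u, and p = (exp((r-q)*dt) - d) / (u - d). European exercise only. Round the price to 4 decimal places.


dt = T/N = 1.000000
u = exp(sigma*sqrt(dt)) = 1.323130; d = 1/u = 0.755784
p = (exp((r-q)*dt) - d) / (u - d) = 0.515273
Discount per step: exp(-r*dt) = 0.954087
Stock lattice S(k, i) with i counting down-moves:
  k=0: S(0,0) = 44.1700
  k=1: S(1,0) = 58.4426; S(1,1) = 33.3830
  k=2: S(2,0) = 77.3272; S(2,1) = 44.1700; S(2,2) = 25.2303
Terminal payoffs V(N, i) = max(K - S_T, 0):
  V(2,0) = 0.000000; V(2,1) = 0.000000; V(2,2) = 17.479696
Backward induction: V(k, i) = exp(-r*dt) * [p * V(k+1, i) + (1-p) * V(k+1, i+1)].
  V(1,0) = exp(-r*dt) * [p*0.000000 + (1-p)*0.000000] = 0.000000
  V(1,1) = exp(-r*dt) * [p*0.000000 + (1-p)*17.479696] = 8.083864
  V(0,0) = exp(-r*dt) * [p*0.000000 + (1-p)*8.083864] = 3.738558

Answer: Price = V(0,0) = 3.7386


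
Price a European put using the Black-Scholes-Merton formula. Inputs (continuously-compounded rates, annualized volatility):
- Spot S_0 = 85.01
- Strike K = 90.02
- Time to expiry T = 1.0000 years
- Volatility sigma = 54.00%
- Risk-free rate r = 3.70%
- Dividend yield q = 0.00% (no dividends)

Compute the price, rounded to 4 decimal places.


d1 = (ln(S/K) + (r - q + 0.5*sigma^2) * T) / (sigma * sqrt(T)) = 0.23247598
d2 = d1 - sigma * sqrt(T) = -0.30752402
exp(-rT) = 0.96367614; exp(-qT) = 1.00000000
P = K * exp(-rT) * N(-d2) - S_0 * exp(-qT) * N(-d1)
N(-d1) = 0.40808417; N(-d2) = 0.62077773
P = 90.0200 * 0.96367614 * 0.62077773 - 85.0100 * 1.00000000 * 0.40808417 = 19.1613

Answer: Price = 19.1613


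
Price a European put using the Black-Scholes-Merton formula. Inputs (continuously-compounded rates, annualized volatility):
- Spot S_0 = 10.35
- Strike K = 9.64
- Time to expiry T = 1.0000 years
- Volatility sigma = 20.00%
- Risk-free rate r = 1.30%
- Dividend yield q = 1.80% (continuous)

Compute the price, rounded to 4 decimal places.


Answer: Price = 0.5011

Derivation:
d1 = (ln(S/K) + (r - q + 0.5*sigma^2) * T) / (sigma * sqrt(T)) = 0.43032706
d2 = d1 - sigma * sqrt(T) = 0.23032706
exp(-rT) = 0.98708414; exp(-qT) = 0.98216103
P = K * exp(-rT) * N(-d2) - S_0 * exp(-qT) * N(-d1)
N(-d1) = 0.33347887; N(-d2) = 0.40891882
P = 9.6400 * 0.98708414 * 0.40891882 - 10.3500 * 0.98216103 * 0.33347887 = 0.5011


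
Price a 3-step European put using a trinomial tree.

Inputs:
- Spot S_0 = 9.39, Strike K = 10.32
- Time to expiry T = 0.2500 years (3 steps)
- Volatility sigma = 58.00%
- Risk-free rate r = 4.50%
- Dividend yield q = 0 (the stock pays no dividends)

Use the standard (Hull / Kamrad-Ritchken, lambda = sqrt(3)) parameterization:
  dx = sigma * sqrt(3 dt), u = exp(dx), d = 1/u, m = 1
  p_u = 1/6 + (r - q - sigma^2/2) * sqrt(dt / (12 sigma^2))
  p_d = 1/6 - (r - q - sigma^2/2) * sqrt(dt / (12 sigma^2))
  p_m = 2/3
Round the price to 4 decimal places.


Answer: Price = V(0,0) = 1.6035

Derivation:
dt = T/N = 0.083333; dx = sigma*sqrt(3*dt) = 0.290000
u = exp(dx) = 1.336427; d = 1/u = 0.748264
p_u = 0.148966, p_m = 0.666667, p_d = 0.184368
Discount per step: exp(-r*dt) = 0.996257
Stock lattice S(k, j) with j the centered position index:
  k=0: S(0,+0) = 9.3900
  k=1: S(1,-1) = 7.0262; S(1,+0) = 9.3900; S(1,+1) = 12.5491
  k=2: S(2,-2) = 5.2574; S(2,-1) = 7.0262; S(2,+0) = 9.3900; S(2,+1) = 12.5491; S(2,+2) = 16.7709
  k=3: S(3,-3) = 3.9340; S(3,-2) = 5.2574; S(3,-1) = 7.0262; S(3,+0) = 9.3900; S(3,+1) = 12.5491; S(3,+2) = 16.7709; S(3,+3) = 22.4131
Terminal payoffs V(N, j) = max(K - S_T, 0):
  V(3,-3) = 6.386045; V(3,-2) = 5.062554; V(3,-1) = 3.293805; V(3,+0) = 0.930000; V(3,+1) = 0.000000; V(3,+2) = 0.000000; V(3,+3) = 0.000000
Backward induction: V(k, j) = exp(-r*dt) * [p_u * V(k+1, j+1) + p_m * V(k+1, j) + p_d * V(k+1, j-1)]
  V(2,-2) = exp(-r*dt) * [p_u*3.293805 + p_m*5.062554 + p_d*6.386045] = 5.024205
  V(2,-1) = exp(-r*dt) * [p_u*0.930000 + p_m*3.293805 + p_d*5.062554] = 3.255549
  V(2,+0) = exp(-r*dt) * [p_u*0.000000 + p_m*0.930000 + p_d*3.293805] = 1.222678
  V(2,+1) = exp(-r*dt) * [p_u*0.000000 + p_m*0.000000 + p_d*0.930000] = 0.170820
  V(2,+2) = exp(-r*dt) * [p_u*0.000000 + p_m*0.000000 + p_d*0.000000] = 0.000000
  V(1,-1) = exp(-r*dt) * [p_u*1.222678 + p_m*3.255549 + p_d*5.024205] = 3.266532
  V(1,+0) = exp(-r*dt) * [p_u*0.170820 + p_m*1.222678 + p_d*3.255549] = 1.435391
  V(1,+1) = exp(-r*dt) * [p_u*0.000000 + p_m*0.170820 + p_d*1.222678] = 0.338033
  V(0,+0) = exp(-r*dt) * [p_u*0.338033 + p_m*1.435391 + p_d*3.266532] = 1.603501


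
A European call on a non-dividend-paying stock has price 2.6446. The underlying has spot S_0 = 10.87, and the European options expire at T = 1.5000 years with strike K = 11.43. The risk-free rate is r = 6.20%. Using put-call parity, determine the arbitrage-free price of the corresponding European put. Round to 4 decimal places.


Answer: Put price = 2.1895

Derivation:
Put-call parity: C - P = S_0 * exp(-qT) - K * exp(-rT).
S_0 * exp(-qT) = 10.8700 * 1.00000000 = 10.87000000
K * exp(-rT) = 11.4300 * 0.91119350 = 10.41494171
P = C - S*exp(-qT) + K*exp(-rT)
P = 2.6446 - 10.87000000 + 10.41494171 = 2.1895


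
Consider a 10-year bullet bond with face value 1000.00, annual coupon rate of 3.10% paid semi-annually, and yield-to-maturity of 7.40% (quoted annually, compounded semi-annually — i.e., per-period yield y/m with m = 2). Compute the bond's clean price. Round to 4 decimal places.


Answer: Price = 699.8900

Derivation:
Coupon per period c = face * coupon_rate / m = 15.500000
Periods per year m = 2; per-period yield y/m = 0.037000
Number of cashflows N = 20
Cashflows (t years, CF_t, discount factor 1/(1+y/m)^(m*t), PV):
  t = 0.5000: CF_t = 15.500000, DF = 0.964320, PV = 14.946962
  t = 1.0000: CF_t = 15.500000, DF = 0.929913, PV = 14.413657
  t = 1.5000: CF_t = 15.500000, DF = 0.896734, PV = 13.899380
  t = 2.0000: CF_t = 15.500000, DF = 0.864739, PV = 13.403452
  t = 2.5000: CF_t = 15.500000, DF = 0.833885, PV = 12.925219
  t = 3.0000: CF_t = 15.500000, DF = 0.804132, PV = 12.464049
  t = 3.5000: CF_t = 15.500000, DF = 0.775441, PV = 12.019334
  t = 4.0000: CF_t = 15.500000, DF = 0.747773, PV = 11.590486
  t = 4.5000: CF_t = 15.500000, DF = 0.721093, PV = 11.176939
  t = 5.0000: CF_t = 15.500000, DF = 0.695364, PV = 10.778148
  t = 5.5000: CF_t = 15.500000, DF = 0.670554, PV = 10.393585
  t = 6.0000: CF_t = 15.500000, DF = 0.646629, PV = 10.022744
  t = 6.5000: CF_t = 15.500000, DF = 0.623557, PV = 9.665134
  t = 7.0000: CF_t = 15.500000, DF = 0.601309, PV = 9.320283
  t = 7.5000: CF_t = 15.500000, DF = 0.579854, PV = 8.987737
  t = 8.0000: CF_t = 15.500000, DF = 0.559165, PV = 8.667056
  t = 8.5000: CF_t = 15.500000, DF = 0.539214, PV = 8.357817
  t = 9.0000: CF_t = 15.500000, DF = 0.519975, PV = 8.059611
  t = 9.5000: CF_t = 15.500000, DF = 0.501422, PV = 7.772045
  t = 10.0000: CF_t = 1015.500000, DF = 0.483532, PV = 491.026352
Price P = sum_t PV_t = 699.889991


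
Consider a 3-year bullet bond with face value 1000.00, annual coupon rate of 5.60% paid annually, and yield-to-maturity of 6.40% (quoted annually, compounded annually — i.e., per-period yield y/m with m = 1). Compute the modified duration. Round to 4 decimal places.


Coupon per period c = face * coupon_rate / m = 56.000000
Periods per year m = 1; per-period yield y/m = 0.064000
Number of cashflows N = 3
Cashflows (t years, CF_t, discount factor 1/(1+y/m)^(m*t), PV):
  t = 1.0000: CF_t = 56.000000, DF = 0.939850, PV = 52.631579
  t = 2.0000: CF_t = 56.000000, DF = 0.883317, PV = 49.465770
  t = 3.0000: CF_t = 1056.000000, DF = 0.830185, PV = 876.675832
Price P = sum_t PV_t = 978.773181
First compute Macaulay numerator sum_t t * PV_t:
  t * PV_t at t = 1.0000: 52.631579
  t * PV_t at t = 2.0000: 98.931539
  t * PV_t at t = 3.0000: 2630.027497
Macaulay duration D = 2781.590615 / 978.773181 = 2.841915
Modified duration = D / (1 + y/m) = 2.841915 / (1 + 0.064000) = 2.670973

Answer: Modified duration = 2.6710


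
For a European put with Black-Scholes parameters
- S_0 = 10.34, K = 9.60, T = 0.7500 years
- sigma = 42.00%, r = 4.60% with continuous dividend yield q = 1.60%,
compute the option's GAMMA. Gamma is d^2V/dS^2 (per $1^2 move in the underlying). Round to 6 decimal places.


Answer: Gamma = 0.094807

Derivation:
d1 = 0.4478774660; d2 = 0.0841467964
phi(d1) = 0.3608706679; exp(-qT) = 0.9880717129; exp(-rT) = 0.9660883397
Gamma = exp(-qT) * phi(d1) / (S * sigma * sqrt(T)) = 0.9880717129 * 0.3608706679 / (10.3400 * 0.4200 * 0.8660254038) = 0.094807


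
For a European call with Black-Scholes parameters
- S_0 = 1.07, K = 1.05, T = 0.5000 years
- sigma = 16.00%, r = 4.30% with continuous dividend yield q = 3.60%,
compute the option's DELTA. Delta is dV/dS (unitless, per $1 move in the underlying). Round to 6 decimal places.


d1 = 0.2542798792; d2 = 0.1411427942
phi(d1) = 0.3862510773; exp(-qT) = 0.9821610324; exp(-rT) = 0.9787294775
N(d1) = 0.6003603284
Delta = exp(-qT) * N(d1) = 0.9821610324 * 0.6003603284 = 0.589651

Answer: Delta = 0.589651


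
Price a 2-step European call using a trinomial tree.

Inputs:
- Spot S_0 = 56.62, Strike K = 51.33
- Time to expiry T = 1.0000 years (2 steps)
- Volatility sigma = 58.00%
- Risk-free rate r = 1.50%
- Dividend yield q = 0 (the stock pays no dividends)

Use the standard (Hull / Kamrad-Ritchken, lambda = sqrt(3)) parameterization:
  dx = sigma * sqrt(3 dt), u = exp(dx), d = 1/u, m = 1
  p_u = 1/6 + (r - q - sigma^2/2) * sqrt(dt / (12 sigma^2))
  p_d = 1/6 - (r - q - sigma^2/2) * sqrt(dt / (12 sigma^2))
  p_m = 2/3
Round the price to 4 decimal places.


Answer: Price = V(0,0) = 14.3276

Derivation:
dt = T/N = 0.500000; dx = sigma*sqrt(3*dt) = 0.710352
u = exp(dx) = 2.034707; d = 1/u = 0.491471
p_u = 0.112750, p_m = 0.666667, p_d = 0.220584
Discount per step: exp(-r*dt) = 0.992528
Stock lattice S(k, j) with j the centered position index:
  k=0: S(0,+0) = 56.6200
  k=1: S(1,-1) = 27.8271; S(1,+0) = 56.6200; S(1,+1) = 115.2051
  k=2: S(2,-2) = 13.6762; S(2,-1) = 27.8271; S(2,+0) = 56.6200; S(2,+1) = 115.2051; S(2,+2) = 234.4087
Terminal payoffs V(N, j) = max(S_T - K, 0):
  V(2,-2) = 0.000000; V(2,-1) = 0.000000; V(2,+0) = 5.290000; V(2,+1) = 63.875133; V(2,+2) = 183.078737
Backward induction: V(k, j) = exp(-r*dt) * [p_u * V(k+1, j+1) + p_m * V(k+1, j) + p_d * V(k+1, j-1)]
  V(1,-1) = exp(-r*dt) * [p_u*5.290000 + p_m*0.000000 + p_d*0.000000] = 0.591989
  V(1,+0) = exp(-r*dt) * [p_u*63.875133 + p_m*5.290000 + p_d*0.000000] = 10.648408
  V(1,+1) = exp(-r*dt) * [p_u*183.078737 + p_m*63.875133 + p_d*5.290000] = 63.911252
  V(0,+0) = exp(-r*dt) * [p_u*63.911252 + p_m*10.648408 + p_d*0.591989] = 14.327637


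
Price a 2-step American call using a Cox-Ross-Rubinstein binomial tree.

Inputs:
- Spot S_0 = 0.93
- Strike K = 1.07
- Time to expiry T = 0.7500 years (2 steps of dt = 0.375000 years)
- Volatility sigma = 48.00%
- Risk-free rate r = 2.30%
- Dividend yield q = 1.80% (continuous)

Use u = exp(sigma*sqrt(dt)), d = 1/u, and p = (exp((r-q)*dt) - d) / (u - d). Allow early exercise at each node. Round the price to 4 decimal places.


dt = T/N = 0.375000
u = exp(sigma*sqrt(dt)) = 1.341702; d = 1/u = 0.745322
p = (exp((r-q)*dt) - d) / (u - d) = 0.430187
Discount per step: exp(-r*dt) = 0.991412
Stock lattice S(k, i) with i counting down-moves:
  k=0: S(0,0) = 0.9300
  k=1: S(1,0) = 1.2478; S(1,1) = 0.6931
  k=2: S(2,0) = 1.6742; S(2,1) = 0.9300; S(2,2) = 0.5166
Terminal payoffs V(N, i) = max(S_T - K, 0):
  V(2,0) = 0.604152; V(2,1) = 0.000000; V(2,2) = 0.000000
Backward induction: V(k, i) = exp(-r*dt) * [p * V(k+1, i) + (1-p) * V(k+1, i+1)]; then take max(V_cont, immediate exercise) for American.
  V(1,0) = exp(-r*dt) * [p*0.604152 + (1-p)*0.000000] = 0.257666; exercise = 0.177783; V(1,0) = max -> 0.257666
  V(1,1) = exp(-r*dt) * [p*0.000000 + (1-p)*0.000000] = 0.000000; exercise = 0.000000; V(1,1) = max -> 0.000000
  V(0,0) = exp(-r*dt) * [p*0.257666 + (1-p)*0.000000] = 0.109893; exercise = 0.000000; V(0,0) = max -> 0.109893

Answer: Price = V(0,0) = 0.1099


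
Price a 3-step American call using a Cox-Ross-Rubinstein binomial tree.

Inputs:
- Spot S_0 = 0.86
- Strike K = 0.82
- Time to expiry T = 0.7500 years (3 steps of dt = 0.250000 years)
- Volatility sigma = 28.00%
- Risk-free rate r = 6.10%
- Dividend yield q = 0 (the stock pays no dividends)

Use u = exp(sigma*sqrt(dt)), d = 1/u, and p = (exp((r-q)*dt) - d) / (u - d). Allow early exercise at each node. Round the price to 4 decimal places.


Answer: Price = V(0,0) = 0.1285

Derivation:
dt = T/N = 0.250000
u = exp(sigma*sqrt(dt)) = 1.150274; d = 1/u = 0.869358
p = (exp((r-q)*dt) - d) / (u - d) = 0.519760
Discount per step: exp(-r*dt) = 0.984866
Stock lattice S(k, i) with i counting down-moves:
  k=0: S(0,0) = 0.8600
  k=1: S(1,0) = 0.9892; S(1,1) = 0.7476
  k=2: S(2,0) = 1.1379; S(2,1) = 0.8600; S(2,2) = 0.6500
  k=3: S(3,0) = 1.3089; S(3,1) = 0.9892; S(3,2) = 0.7476; S(3,3) = 0.5651
Terminal payoffs V(N, i) = max(S_T - K, 0):
  V(3,0) = 0.488887; V(3,1) = 0.169235; V(3,2) = 0.000000; V(3,3) = 0.000000
Backward induction: V(k, i) = exp(-r*dt) * [p * V(k+1, i) + (1-p) * V(k+1, i+1)]; then take max(V_cont, immediate exercise) for American.
  V(2,0) = exp(-r*dt) * [p*0.488887 + (1-p)*0.169235] = 0.330302; exercise = 0.317892; V(2,0) = max -> 0.330302
  V(2,1) = exp(-r*dt) * [p*0.169235 + (1-p)*0.000000] = 0.086631; exercise = 0.040000; V(2,1) = max -> 0.086631
  V(2,2) = exp(-r*dt) * [p*0.000000 + (1-p)*0.000000] = 0.000000; exercise = 0.000000; V(2,2) = max -> 0.000000
  V(1,0) = exp(-r*dt) * [p*0.330302 + (1-p)*0.086631] = 0.210053; exercise = 0.169235; V(1,0) = max -> 0.210053
  V(1,1) = exp(-r*dt) * [p*0.086631 + (1-p)*0.000000] = 0.044346; exercise = 0.000000; V(1,1) = max -> 0.044346
  V(0,0) = exp(-r*dt) * [p*0.210053 + (1-p)*0.044346] = 0.128499; exercise = 0.040000; V(0,0) = max -> 0.128499


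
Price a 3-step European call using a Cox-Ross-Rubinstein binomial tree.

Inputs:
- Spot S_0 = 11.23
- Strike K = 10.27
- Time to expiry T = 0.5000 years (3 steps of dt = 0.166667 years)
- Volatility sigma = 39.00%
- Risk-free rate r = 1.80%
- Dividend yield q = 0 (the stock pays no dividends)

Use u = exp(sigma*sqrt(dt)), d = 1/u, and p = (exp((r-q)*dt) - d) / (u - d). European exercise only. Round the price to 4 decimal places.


dt = T/N = 0.166667
u = exp(sigma*sqrt(dt)) = 1.172592; d = 1/u = 0.852811
p = (exp((r-q)*dt) - d) / (u - d) = 0.469675
Discount per step: exp(-r*dt) = 0.997004
Stock lattice S(k, i) with i counting down-moves:
  k=0: S(0,0) = 11.2300
  k=1: S(1,0) = 13.1682; S(1,1) = 9.5771
  k=2: S(2,0) = 15.4409; S(2,1) = 11.2300; S(2,2) = 8.1674
  k=3: S(3,0) = 18.1059; S(3,1) = 13.1682; S(3,2) = 9.5771; S(3,3) = 6.9653
Terminal payoffs V(N, i) = max(S_T - K, 0):
  V(3,0) = 7.835926; V(3,1) = 2.898210; V(3,2) = 0.000000; V(3,3) = 0.000000
Backward induction: V(k, i) = exp(-r*dt) * [p * V(k+1, i) + (1-p) * V(k+1, i+1)].
  V(2,0) = exp(-r*dt) * [p*7.835926 + (1-p)*2.898210] = 5.201704
  V(2,1) = exp(-r*dt) * [p*2.898210 + (1-p)*0.000000] = 1.357140
  V(2,2) = exp(-r*dt) * [p*0.000000 + (1-p)*0.000000] = 0.000000
  V(1,0) = exp(-r*dt) * [p*5.201704 + (1-p)*1.357140] = 3.153362
  V(1,1) = exp(-r*dt) * [p*1.357140 + (1-p)*0.000000] = 0.635506
  V(0,0) = exp(-r*dt) * [p*3.153362 + (1-p)*0.635506] = 1.812634

Answer: Price = V(0,0) = 1.8126


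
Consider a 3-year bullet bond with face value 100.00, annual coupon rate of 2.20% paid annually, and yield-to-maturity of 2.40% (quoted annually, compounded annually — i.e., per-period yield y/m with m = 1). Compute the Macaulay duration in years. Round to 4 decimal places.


Coupon per period c = face * coupon_rate / m = 2.200000
Periods per year m = 1; per-period yield y/m = 0.024000
Number of cashflows N = 3
Cashflows (t years, CF_t, discount factor 1/(1+y/m)^(m*t), PV):
  t = 1.0000: CF_t = 2.200000, DF = 0.976562, PV = 2.148437
  t = 2.0000: CF_t = 2.200000, DF = 0.953674, PV = 2.098083
  t = 3.0000: CF_t = 102.200000, DF = 0.931323, PV = 95.181167
Price P = sum_t PV_t = 99.427688
Macaulay numerator sum_t t * PV_t:
  t * PV_t at t = 1.0000: 2.148437
  t * PV_t at t = 2.0000: 4.196167
  t * PV_t at t = 3.0000: 285.543501
Macaulay duration D = (sum_t t * PV_t) / P = 291.888106 / 99.427688 = 2.935682

Answer: Macaulay duration = 2.9357 years


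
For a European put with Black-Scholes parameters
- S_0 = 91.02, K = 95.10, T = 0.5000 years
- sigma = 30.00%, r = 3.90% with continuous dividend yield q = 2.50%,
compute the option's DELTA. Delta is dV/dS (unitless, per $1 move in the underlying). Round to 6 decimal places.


d1 = -0.0676451673; d2 = -0.2797772017
phi(d1) = 0.3980305700; exp(-qT) = 0.9875778005; exp(-rT) = 0.9806888952
N(-d1) = 0.5269659503
Delta = -exp(-qT) * N(-d1) = -0.9875778005 * 0.5269659503 = -0.520420

Answer: Delta = -0.520420


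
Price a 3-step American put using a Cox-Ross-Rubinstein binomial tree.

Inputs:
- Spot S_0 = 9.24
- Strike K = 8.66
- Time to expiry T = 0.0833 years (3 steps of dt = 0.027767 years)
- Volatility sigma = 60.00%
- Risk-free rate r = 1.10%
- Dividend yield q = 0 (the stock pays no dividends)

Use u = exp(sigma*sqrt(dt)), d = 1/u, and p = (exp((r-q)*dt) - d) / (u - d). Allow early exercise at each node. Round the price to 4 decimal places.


dt = T/N = 0.027767
u = exp(sigma*sqrt(dt)) = 1.105149; d = 1/u = 0.904856
p = (exp((r-q)*dt) - d) / (u - d) = 0.476551
Discount per step: exp(-r*dt) = 0.999695
Stock lattice S(k, i) with i counting down-moves:
  k=0: S(0,0) = 9.2400
  k=1: S(1,0) = 10.2116; S(1,1) = 8.3609
  k=2: S(2,0) = 11.2853; S(2,1) = 9.2400; S(2,2) = 7.5654
  k=3: S(3,0) = 12.4719; S(3,1) = 10.2116; S(3,2) = 8.3609; S(3,3) = 6.8456
Terminal payoffs V(N, i) = max(K - S_T, 0):
  V(3,0) = 0.000000; V(3,1) = 0.000000; V(3,2) = 0.299135; V(3,3) = 1.814429
Backward induction: V(k, i) = exp(-r*dt) * [p * V(k+1, i) + (1-p) * V(k+1, i+1)]; then take max(V_cont, immediate exercise) for American.
  V(2,0) = exp(-r*dt) * [p*0.000000 + (1-p)*0.000000] = 0.000000; exercise = 0.000000; V(2,0) = max -> 0.000000
  V(2,1) = exp(-r*dt) * [p*0.000000 + (1-p)*0.299135] = 0.156534; exercise = 0.000000; V(2,1) = max -> 0.156534
  V(2,2) = exp(-r*dt) * [p*0.299135 + (1-p)*1.814429] = 1.091981; exercise = 1.094625; V(2,2) = max -> 1.094625
  V(1,0) = exp(-r*dt) * [p*0.000000 + (1-p)*0.156534] = 0.081913; exercise = 0.000000; V(1,0) = max -> 0.081913
  V(1,1) = exp(-r*dt) * [p*0.156534 + (1-p)*1.094625] = 0.647379; exercise = 0.299135; V(1,1) = max -> 0.647379
  V(0,0) = exp(-r*dt) * [p*0.081913 + (1-p)*0.647379] = 0.377790; exercise = 0.000000; V(0,0) = max -> 0.377790

Answer: Price = V(0,0) = 0.3778


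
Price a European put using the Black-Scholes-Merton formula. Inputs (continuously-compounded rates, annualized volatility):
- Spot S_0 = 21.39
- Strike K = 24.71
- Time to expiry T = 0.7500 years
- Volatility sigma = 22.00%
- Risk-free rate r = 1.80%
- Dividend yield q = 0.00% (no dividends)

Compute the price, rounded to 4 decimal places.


Answer: Price = 3.6231

Derivation:
d1 = (ln(S/K) + (r - q + 0.5*sigma^2) * T) / (sigma * sqrt(T)) = -0.59117779
d2 = d1 - sigma * sqrt(T) = -0.78170338
exp(-rT) = 0.98659072; exp(-qT) = 1.00000000
P = K * exp(-rT) * N(-d2) - S_0 * exp(-qT) * N(-d1)
N(-d1) = 0.72279935; N(-d2) = 0.78280554
P = 24.7100 * 0.98659072 * 0.78280554 - 21.3900 * 1.00000000 * 0.72279935 = 3.6231
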